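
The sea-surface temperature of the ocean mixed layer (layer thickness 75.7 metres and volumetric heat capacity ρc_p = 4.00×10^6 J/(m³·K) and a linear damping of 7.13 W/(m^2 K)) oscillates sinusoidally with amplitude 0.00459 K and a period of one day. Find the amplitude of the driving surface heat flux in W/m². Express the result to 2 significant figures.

100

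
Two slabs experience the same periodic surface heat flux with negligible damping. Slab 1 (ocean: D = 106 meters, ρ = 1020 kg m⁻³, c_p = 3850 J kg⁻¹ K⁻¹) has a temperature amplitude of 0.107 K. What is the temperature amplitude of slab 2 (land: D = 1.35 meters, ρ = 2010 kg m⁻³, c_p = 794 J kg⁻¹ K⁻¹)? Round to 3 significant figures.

20.7 K

C_ocean = 4.16×10^8 J/(m²·K); C_land = 2.15×10^6 J/(m²·K).
A ∝ 1/C ⇒ A_land = A_ocean × C_ocean/C_land = 0.107 × 193 = 20.7 K.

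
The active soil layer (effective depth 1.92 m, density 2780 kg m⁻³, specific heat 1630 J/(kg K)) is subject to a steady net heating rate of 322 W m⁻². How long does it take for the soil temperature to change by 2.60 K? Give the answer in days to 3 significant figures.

Areal heat capacity C = ρ c_p D = 2780 × 1630 × 1.92 = 8.70×10^6 J/(m²·K).
Time required: Δt = C ΔT / F = 8.70×10^6 × 2.60 / 322 = 70300 s.
In days: 70300 s / (86400 s/day) = 0.813 days.

0.813 days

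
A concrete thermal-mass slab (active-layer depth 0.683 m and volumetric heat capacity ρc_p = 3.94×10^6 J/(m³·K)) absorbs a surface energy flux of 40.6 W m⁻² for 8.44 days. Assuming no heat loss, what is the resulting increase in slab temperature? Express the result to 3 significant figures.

11.0 K

Areal heat capacity C = ρc_p × D = 3.94×10^6 × 0.683 = 2.69×10^6 J/(m²·K).
Net heat input Q = F Δt = 40.6 × (8.44 days × 86400 s/day) = 2.96×10^7 J/m².
ΔT = Q / C = 2.96×10^7 / 2.69×10^6 = 11.0 K.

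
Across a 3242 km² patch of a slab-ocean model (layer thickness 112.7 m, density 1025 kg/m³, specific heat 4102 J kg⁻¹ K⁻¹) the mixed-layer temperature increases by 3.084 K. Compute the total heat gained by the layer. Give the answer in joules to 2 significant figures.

4.7×10^18 J

Areal heat capacity C = ρ c_p D = 1025 × 4102 × 112.7 = 4.74×10^8 J/(m^2 K).
Heat per unit area: q = C ΔT = 4.74×10^8 × 3.084 = 1.46×10^9 J/m².
Total heat: Q = q × A = 1.46×10^9 × (3242 × 10⁶ m²) = 4.74×10^18 J.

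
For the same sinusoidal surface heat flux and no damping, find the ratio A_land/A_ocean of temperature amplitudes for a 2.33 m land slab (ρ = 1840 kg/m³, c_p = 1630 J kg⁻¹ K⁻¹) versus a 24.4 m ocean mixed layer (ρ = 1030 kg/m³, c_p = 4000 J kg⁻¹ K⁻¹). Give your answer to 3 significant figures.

C_ocean = 1030 × 4000 × 24.4 = 1.01×10^8 J/(m²·K).
C_land = 1840 × 1630 × 2.33 = 6.99×10^6 J/(m²·K).
Undamped amplitude ∝ 1/C, so A_land/A_ocean = C_ocean/C_land = 14.4.

14.4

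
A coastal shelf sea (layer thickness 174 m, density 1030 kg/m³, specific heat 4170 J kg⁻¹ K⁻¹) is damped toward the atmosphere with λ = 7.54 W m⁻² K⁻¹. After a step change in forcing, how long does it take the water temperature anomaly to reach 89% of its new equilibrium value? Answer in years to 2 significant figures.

6.9 years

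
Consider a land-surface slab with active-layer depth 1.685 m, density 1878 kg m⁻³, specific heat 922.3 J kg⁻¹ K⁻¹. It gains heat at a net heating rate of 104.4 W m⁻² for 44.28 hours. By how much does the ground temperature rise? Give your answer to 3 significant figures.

5.70 K

Areal heat capacity C = ρ c_p D = 1878 × 922.3 × 1.685 = 2.92×10^6 J/(m²·K).
Net heat input Q = F Δt = 104.4 × (44.28 hours × 3600 s/hour) = 1.66×10^7 J/m².
ΔT = Q / C = 1.66×10^7 / 2.92×10^6 = 5.70 K.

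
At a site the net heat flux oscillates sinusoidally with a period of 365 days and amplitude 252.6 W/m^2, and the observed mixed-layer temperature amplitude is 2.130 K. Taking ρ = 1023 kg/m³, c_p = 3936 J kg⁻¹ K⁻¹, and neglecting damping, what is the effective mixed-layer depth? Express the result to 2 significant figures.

150 m

ω = 2π / 3.15×10^7 s = 1.99×10^-7 s⁻¹.
Required C = F₀ / (A ω) = 252.6 / (2.130 × 1.99×10^-7) = 5.95×10^8 J/(m²·K).
D = C / (ρ c_p) = 5.95×10^8 / (1023 × 3936) = 148 m.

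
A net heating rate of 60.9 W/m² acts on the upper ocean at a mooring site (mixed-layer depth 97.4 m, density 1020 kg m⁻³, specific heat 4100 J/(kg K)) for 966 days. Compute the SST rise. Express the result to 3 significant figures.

Areal heat capacity C = ρ c_p D = 1020 × 4100 × 97.4 = 4.07×10^8 J/(m²·K).
Net heat input Q = F Δt = 60.9 × (966 days × 86400 s/day) = 5.08×10^9 J/m².
ΔT = Q / C = 5.08×10^9 / 4.07×10^8 = 12.5 K.

12.5 K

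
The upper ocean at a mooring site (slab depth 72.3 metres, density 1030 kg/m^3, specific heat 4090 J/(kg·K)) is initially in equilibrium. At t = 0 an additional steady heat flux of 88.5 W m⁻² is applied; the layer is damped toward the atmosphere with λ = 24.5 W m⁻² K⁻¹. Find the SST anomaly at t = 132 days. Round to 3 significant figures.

Areal heat capacity C = ρ c_p D = 1030 × 4090 × 72.3 = 3.05×10^8 J m⁻² K⁻¹.
τ = C / λ = 3.05×10^8 / 24.5 = 1.24×10^7 s.
Equilibrium anomaly ΔT_eq = F / λ = 88.5 / 24.5 = 3.61 K.
t = 132 days = 1.14×10^7 s, so t/τ = 0.917.
ΔT(t) = ΔT_eq (1 − e^(−t/τ)) = 3.61 × (1 − e^−0.917) = 2.17 K.

2.17 K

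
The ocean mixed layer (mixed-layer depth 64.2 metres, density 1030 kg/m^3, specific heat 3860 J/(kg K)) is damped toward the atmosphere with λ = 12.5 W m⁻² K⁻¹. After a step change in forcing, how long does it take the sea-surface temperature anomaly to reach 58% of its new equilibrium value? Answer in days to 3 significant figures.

205 days

Areal heat capacity C = ρ c_p D = 1030 × 3860 × 64.2 = 2.55×10^8 J m⁻² K⁻¹.
τ = C / λ = 2.55×10^8 / 12.5 = 2.04×10^7 s.
Fraction reached: 1 − e^(−t/τ) = 0.58 ⇒ t = −τ ln(1 − 0.58) = τ × 0.868.
t = 1.77×10^7 s = 205 days.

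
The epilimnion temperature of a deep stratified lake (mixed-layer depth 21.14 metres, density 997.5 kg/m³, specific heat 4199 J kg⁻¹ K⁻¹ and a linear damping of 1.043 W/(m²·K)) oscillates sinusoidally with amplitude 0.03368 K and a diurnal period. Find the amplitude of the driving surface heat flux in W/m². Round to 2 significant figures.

220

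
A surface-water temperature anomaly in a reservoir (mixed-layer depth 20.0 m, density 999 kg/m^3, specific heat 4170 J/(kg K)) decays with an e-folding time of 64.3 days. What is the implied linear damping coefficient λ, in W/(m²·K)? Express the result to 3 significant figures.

Areal heat capacity C = ρ c_p D = 999 × 4170 × 20.0 = 8.33×10^7 J m⁻² K⁻¹.
τ = 64.3 days = 5.56×10^6 s.
λ = C / τ = 8.33×10^7 / 5.56×10^6 = 15.0 W/(m²·K).

15.0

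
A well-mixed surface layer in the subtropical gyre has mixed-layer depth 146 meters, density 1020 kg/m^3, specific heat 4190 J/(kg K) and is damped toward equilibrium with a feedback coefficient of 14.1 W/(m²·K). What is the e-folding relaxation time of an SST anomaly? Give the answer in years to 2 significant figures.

Areal heat capacity C = ρ c_p D = 1020 × 4190 × 146 = 6.24×10^8 J m⁻² K⁻¹.
Relaxation time τ = C / λ = 6.24×10^8 / 14.1 = 4.43×10^7 s.
In years: 4.43×10^7 s / (3.156×10^7 s/year) = 1.40 years.

1.4 years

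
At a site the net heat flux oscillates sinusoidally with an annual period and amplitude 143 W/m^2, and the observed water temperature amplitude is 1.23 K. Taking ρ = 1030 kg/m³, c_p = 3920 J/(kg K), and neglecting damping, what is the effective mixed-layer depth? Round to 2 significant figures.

140 m

ω = 2π / 3.15×10^7 s = 1.99×10^-7 s⁻¹.
Required C = F₀ / (A ω) = 143 / (1.23 × 1.99×10^-7) = 5.84×10^8 J/(m²·K).
D = C / (ρ c_p) = 5.84×10^8 / (1030 × 3920) = 145 m.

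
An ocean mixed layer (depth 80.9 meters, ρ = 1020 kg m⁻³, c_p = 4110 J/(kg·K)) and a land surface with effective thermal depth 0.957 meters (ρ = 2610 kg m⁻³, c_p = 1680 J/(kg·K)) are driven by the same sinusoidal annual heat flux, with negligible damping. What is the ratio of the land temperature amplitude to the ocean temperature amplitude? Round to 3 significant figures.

80.8

C_ocean = 1020 × 4110 × 80.9 = 3.39×10^8 J/(m²·K).
C_land = 2610 × 1680 × 0.957 = 4.20×10^6 J/(m²·K).
Undamped amplitude ∝ 1/C, so A_land/A_ocean = C_ocean/C_land = 80.8.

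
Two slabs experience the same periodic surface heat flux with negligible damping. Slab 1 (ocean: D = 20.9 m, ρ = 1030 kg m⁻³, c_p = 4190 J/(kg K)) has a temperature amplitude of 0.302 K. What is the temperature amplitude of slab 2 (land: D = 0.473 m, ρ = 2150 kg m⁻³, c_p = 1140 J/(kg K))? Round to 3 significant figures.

C_ocean = 9.02×10^7 J/(m²·K); C_land = 1.16×10^6 J/(m²·K).
A ∝ 1/C ⇒ A_land = A_ocean × C_ocean/C_land = 0.302 × 77.8 = 23.5 K.

23.5 K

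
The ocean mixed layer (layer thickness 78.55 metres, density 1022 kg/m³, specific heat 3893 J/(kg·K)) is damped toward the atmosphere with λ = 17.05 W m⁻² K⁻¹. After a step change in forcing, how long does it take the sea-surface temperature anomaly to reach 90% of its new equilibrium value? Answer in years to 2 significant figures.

1.3 years

Areal heat capacity C = ρ c_p D = 1022 × 3893 × 78.55 = 3.13×10^8 J m⁻² K⁻¹.
τ = C / λ = 3.13×10^8 / 17.05 = 1.83×10^7 s.
Fraction reached: 1 − e^(−t/τ) = 0.90 ⇒ t = −τ ln(1 − 0.90) = τ × 2.30.
t = 4.22×10^7 s = 1.34 years.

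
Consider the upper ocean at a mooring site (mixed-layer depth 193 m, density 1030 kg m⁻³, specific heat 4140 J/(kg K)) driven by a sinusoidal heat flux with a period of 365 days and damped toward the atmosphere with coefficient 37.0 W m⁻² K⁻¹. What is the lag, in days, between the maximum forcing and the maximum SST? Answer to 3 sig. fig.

78.4 days

Areal heat capacity C = ρ c_p D = 1030 × 4140 × 193 = 8.23×10^8 J/(m²·K).
ω = 2π / 3.15×10^7 s = 1.99×10^-7 s⁻¹.
Phase lag φ = arctan(Cω/λ) = arctan(164/37.0) = 1.35 rad.
Time lag = φ / ω = 1.35 / 1.99×10^-7 = 6.77×10^6 s = 78.4 days.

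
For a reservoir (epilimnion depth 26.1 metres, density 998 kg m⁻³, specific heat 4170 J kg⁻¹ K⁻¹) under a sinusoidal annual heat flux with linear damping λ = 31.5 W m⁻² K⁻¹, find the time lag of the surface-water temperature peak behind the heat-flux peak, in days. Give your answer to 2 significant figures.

35 days

Areal heat capacity C = ρ c_p D = 998 × 4170 × 26.1 = 1.09×10^8 J/(m^2 K).
ω = 2π / 3.15×10^7 s = 1.99×10^-7 s⁻¹.
Phase lag φ = arctan(Cω/λ) = arctan(21.6/31.5) = 0.602 rad.
Time lag = φ / ω = 0.602 / 1.99×10^-7 = 3.02×10^6 s = 35.0 days.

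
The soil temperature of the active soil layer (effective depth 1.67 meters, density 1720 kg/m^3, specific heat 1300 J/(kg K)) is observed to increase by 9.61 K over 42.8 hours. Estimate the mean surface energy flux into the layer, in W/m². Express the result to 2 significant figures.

230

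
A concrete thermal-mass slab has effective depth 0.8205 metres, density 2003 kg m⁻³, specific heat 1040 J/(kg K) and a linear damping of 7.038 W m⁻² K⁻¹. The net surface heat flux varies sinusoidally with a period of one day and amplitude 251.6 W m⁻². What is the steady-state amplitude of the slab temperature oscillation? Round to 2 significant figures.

2.0 K

Areal heat capacity C = ρ c_p D = 2003 × 1040 × 0.8205 = 1.71×10^6 J/(m²·K).
Angular frequency ω = 2π / T = 2π / 86400 s = 7.27×10^-5 s⁻¹.
√((Cω)² + λ²) = √((124)² + 7.038²) = 124 W/(m²·K).
Amplitude A = F₀ / √((Cω)²+λ²) = 251.6 / 124 = 2.02 K.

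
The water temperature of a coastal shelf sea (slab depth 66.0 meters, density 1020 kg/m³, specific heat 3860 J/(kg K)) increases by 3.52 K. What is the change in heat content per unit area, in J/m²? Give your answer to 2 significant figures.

9.1×10^8

Areal heat capacity C = ρ c_p D = 1020 × 3860 × 66.0 = 2.60×10^8 J m⁻² K⁻¹.
ΔQ = C ΔT = 2.60×10^8 × 3.52 = 9.15×10^8 J/m².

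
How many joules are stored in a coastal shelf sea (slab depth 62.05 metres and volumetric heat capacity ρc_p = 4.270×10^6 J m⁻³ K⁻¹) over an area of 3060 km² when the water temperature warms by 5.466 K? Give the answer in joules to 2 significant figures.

4.4×10^18 J

Areal heat capacity C = ρc_p × D = 4.270×10^6 × 62.05 = 2.65×10^8 J/(m²·K).
Heat per unit area: q = C ΔT = 2.65×10^8 × 5.466 = 1.45×10^9 J/m².
Total heat: Q = q × A = 1.45×10^9 × (3060 × 10⁶ m²) = 4.43×10^18 J.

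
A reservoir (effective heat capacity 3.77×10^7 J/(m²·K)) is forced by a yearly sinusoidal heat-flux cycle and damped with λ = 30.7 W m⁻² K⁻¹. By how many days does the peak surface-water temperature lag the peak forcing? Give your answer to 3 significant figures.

13.9 days

Areal heat capacity C = 3.77×10^7 J/(m²·K) (given).
ω = 2π / 3.15×10^7 s = 1.99×10^-7 s⁻¹.
Phase lag φ = arctan(Cω/λ) = arctan(7.51/30.7) = 0.240 rad.
Time lag = φ / ω = 0.240 / 1.99×10^-7 = 1.20×10^6 s = 13.9 days.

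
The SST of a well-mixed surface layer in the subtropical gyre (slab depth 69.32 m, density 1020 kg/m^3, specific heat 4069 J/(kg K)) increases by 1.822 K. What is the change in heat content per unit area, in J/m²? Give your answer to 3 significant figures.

Areal heat capacity C = ρ c_p D = 1020 × 4069 × 69.32 = 2.88×10^8 J m⁻² K⁻¹.
ΔQ = C ΔT = 2.88×10^8 × 1.822 = 5.24×10^8 J/m².

5.24×10^8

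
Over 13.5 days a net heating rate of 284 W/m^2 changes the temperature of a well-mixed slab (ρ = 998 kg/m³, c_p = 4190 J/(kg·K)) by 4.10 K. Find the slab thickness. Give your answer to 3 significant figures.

Heat input Q = F Δt = 284 × 1.17×10^6 s = 3.31×10^8 J/m².
Required areal heat capacity C = Q / ΔT = 8.08×10^7 J/(m²·K).
Depth D = C / (ρ c_p) = 8.08×10^7 / (998 × 4190) = 19.3 m.

19.3 m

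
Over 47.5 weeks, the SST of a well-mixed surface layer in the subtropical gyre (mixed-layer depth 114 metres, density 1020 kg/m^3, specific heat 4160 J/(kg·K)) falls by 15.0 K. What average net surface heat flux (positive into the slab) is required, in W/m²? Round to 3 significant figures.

-253

Areal heat capacity C = ρ c_p D = 1020 × 4160 × 114 = 4.84×10^8 J/(m^2 K).
Required heat per unit area: Q = C ΔT = 4.84×10^8 × -15.0 = -7.26×10^9 J/m².
Flux F = Q / Δt = -7.26×10^9 / 2.87×10^7 s = -253 W/m².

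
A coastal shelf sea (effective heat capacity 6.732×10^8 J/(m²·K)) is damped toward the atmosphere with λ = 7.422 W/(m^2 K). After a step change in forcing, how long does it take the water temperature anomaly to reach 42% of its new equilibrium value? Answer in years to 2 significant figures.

1.6 years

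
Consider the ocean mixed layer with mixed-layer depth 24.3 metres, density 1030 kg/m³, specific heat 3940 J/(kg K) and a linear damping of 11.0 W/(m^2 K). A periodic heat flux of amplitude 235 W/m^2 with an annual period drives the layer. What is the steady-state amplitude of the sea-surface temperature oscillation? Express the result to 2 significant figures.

Areal heat capacity C = ρ c_p D = 1030 × 3940 × 24.3 = 9.86×10^7 J/(m²·K).
Angular frequency ω = 2π / T = 2π / 3.15×10^7 s = 1.99×10^-7 s⁻¹.
√((Cω)² + λ²) = √((19.6)² + 11.0²) = 22.5 W/(m²·K).
Amplitude A = F₀ / √((Cω)²+λ²) = 235 / 22.5 = 10.4 K.

10 K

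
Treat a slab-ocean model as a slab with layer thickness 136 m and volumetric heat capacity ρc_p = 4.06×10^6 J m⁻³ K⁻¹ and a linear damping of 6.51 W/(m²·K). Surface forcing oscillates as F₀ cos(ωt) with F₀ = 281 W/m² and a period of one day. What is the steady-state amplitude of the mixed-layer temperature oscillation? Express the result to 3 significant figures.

0.00700 K

Areal heat capacity C = ρc_p × D = 4.06×10^6 × 136 = 5.52×10^8 J m⁻² K⁻¹.
Angular frequency ω = 2π / T = 2π / 86400 s = 7.27×10^-5 s⁻¹.
√((Cω)² + λ²) = √((40200)² + 6.51²) = 40200 W/(m²·K).
Amplitude A = F₀ / √((Cω)²+λ²) = 281 / 40200 = 0.00700 K.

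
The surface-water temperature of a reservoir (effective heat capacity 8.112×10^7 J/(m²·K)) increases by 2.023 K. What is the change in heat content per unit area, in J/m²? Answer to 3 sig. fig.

Areal heat capacity C = 8.112×10^7 J/(m²·K) (given).
ΔQ = C ΔT = 8.11×10^7 × 2.023 = 1.64×10^8 J/m².

1.64×10^8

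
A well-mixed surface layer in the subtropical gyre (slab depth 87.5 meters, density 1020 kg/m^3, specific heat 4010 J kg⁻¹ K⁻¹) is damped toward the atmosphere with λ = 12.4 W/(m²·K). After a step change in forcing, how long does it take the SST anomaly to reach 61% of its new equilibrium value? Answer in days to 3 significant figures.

315 days

Areal heat capacity C = ρ c_p D = 1020 × 4010 × 87.5 = 3.58×10^8 J m⁻² K⁻¹.
τ = C / λ = 3.58×10^8 / 12.4 = 2.89×10^7 s.
Fraction reached: 1 − e^(−t/τ) = 0.61 ⇒ t = −τ ln(1 − 0.61) = τ × 0.942.
t = 2.72×10^7 s = 315 days.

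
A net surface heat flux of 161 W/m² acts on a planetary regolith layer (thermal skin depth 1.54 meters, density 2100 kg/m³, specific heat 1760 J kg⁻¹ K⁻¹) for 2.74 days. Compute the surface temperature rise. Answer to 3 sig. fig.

6.70 K

Areal heat capacity C = ρ c_p D = 2100 × 1760 × 1.54 = 5.69×10^6 J m⁻² K⁻¹.
Net heat input Q = F Δt = 161 × (2.74 days × 86400 s/day) = 3.81×10^7 J/m².
ΔT = Q / C = 3.81×10^7 / 5.69×10^6 = 6.70 K.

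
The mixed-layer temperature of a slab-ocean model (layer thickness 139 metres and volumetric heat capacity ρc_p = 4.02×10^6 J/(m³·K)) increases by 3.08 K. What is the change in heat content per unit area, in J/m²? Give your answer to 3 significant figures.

Areal heat capacity C = ρc_p × D = 4.02×10^6 × 139 = 5.59×10^8 J/(m²·K).
ΔQ = C ΔT = 5.59×10^8 × 3.08 = 1.72×10^9 J/m².

1.72×10^9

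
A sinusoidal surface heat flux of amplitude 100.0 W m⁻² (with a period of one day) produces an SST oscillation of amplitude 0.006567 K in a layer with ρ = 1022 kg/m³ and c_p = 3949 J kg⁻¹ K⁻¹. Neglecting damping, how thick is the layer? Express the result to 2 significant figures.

52 m

ω = 2π / 86400 s = 7.27×10^-5 s⁻¹.
Required C = F₀ / (A ω) = 100.0 / (0.006567 × 7.27×10^-5) = 2.09×10^8 J/(m²·K).
D = C / (ρ c_p) = 2.09×10^8 / (1022 × 3949) = 51.9 m.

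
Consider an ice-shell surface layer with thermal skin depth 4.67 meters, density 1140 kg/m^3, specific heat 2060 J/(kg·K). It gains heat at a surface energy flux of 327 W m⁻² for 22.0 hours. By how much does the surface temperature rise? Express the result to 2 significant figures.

2.4 K

Areal heat capacity C = ρ c_p D = 1140 × 2060 × 4.67 = 1.10×10^7 J/(m²·K).
Net heat input Q = F Δt = 327 × (22.0 hours × 3600 s/hour) = 2.59×10^7 J/m².
ΔT = Q / C = 2.59×10^7 / 1.10×10^7 = 2.36 K.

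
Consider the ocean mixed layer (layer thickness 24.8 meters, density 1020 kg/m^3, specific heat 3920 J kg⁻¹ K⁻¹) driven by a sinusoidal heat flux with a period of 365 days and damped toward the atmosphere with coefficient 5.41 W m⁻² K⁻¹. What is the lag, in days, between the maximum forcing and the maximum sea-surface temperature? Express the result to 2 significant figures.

76 days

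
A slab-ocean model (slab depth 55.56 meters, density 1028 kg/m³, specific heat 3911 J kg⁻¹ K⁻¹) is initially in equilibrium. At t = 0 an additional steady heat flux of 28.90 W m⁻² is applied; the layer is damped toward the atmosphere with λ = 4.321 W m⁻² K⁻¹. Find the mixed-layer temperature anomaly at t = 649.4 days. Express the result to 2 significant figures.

Areal heat capacity C = ρ c_p D = 1028 × 3911 × 55.56 = 2.23×10^8 J m⁻² K⁻¹.
τ = C / λ = 2.23×10^8 / 4.321 = 5.17×10^7 s.
Equilibrium anomaly ΔT_eq = F / λ = 28.90 / 4.321 = 6.69 K.
t = 649.4 days = 5.61×10^7 s, so t/τ = 1.09.
ΔT(t) = ΔT_eq (1 − e^(−t/τ)) = 6.69 × (1 − e^−1.09) = 4.43 K.

4.4 K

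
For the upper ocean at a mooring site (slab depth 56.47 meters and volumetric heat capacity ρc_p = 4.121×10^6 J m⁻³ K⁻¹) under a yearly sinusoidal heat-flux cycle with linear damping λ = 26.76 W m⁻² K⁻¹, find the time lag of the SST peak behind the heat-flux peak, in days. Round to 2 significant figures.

Areal heat capacity C = ρc_p × D = 4.121×10^6 × 56.47 = 2.33×10^8 J/(m^2 K).
ω = 2π / 3.15×10^7 s = 1.99×10^-7 s⁻¹.
Phase lag φ = arctan(Cω/λ) = arctan(46.4/26.76) = 1.05 rad.
Time lag = φ / ω = 1.05 / 1.99×10^-7 = 5.26×10^6 s = 60.8 days.

61 days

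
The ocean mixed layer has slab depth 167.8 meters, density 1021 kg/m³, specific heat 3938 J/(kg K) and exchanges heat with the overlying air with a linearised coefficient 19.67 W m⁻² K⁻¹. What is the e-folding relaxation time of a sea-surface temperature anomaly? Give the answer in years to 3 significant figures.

Areal heat capacity C = ρ c_p D = 1021 × 3938 × 167.8 = 6.75×10^8 J m⁻² K⁻¹.
Relaxation time τ = C / λ = 6.75×10^8 / 19.67 = 3.43×10^7 s.
In years: 3.43×10^7 s / (3.156×10^7 s/year) = 1.09 years.

1.09 years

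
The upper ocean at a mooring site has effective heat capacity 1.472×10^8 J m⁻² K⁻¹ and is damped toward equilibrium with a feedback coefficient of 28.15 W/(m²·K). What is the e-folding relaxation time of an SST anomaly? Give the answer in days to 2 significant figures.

61 days

Areal heat capacity C = 1.472×10^8 J m⁻² K⁻¹ (given).
Relaxation time τ = C / λ = 1.47×10^8 / 28.15 = 5.23×10^6 s.
In days: 5.23×10^6 s / (86400 s/day) = 60.5 days.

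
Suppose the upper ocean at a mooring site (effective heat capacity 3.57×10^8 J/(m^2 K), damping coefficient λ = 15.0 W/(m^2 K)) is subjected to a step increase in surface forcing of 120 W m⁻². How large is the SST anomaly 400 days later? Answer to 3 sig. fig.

Areal heat capacity C = 3.57×10^8 J/(m^2 K) (given).
τ = C / λ = 3.57×10^8 / 15.0 = 2.38×10^7 s.
Equilibrium anomaly ΔT_eq = F / λ = 120 / 15.0 = 8.00 K.
t = 400 days = 3.46×10^7 s, so t/τ = 1.45.
ΔT(t) = ΔT_eq (1 − e^(−t/τ)) = 8.00 × (1 − e^−1.45) = 6.13 K.

6.13 K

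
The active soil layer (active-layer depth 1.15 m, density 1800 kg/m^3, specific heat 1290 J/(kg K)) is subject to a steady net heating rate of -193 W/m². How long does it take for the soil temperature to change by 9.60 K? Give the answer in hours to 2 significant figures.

37 hours

Areal heat capacity C = ρ c_p D = 1800 × 1290 × 1.15 = 2.67×10^6 J/(m^2 K).
Time required: Δt = C ΔT / F = 2.67×10^6 × -9.60 / -193 = 1.33×10^5 s.
In hours: 1.33×10^5 s / (3600 s/hour) = 36.9 hours.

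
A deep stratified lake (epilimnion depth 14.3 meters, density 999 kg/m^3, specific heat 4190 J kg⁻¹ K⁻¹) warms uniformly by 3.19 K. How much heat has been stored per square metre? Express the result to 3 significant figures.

1.91×10^8

Areal heat capacity C = ρ c_p D = 999 × 4190 × 14.3 = 5.99×10^7 J/(m^2 K).
ΔQ = C ΔT = 5.99×10^7 × 3.19 = 1.91×10^8 J/m².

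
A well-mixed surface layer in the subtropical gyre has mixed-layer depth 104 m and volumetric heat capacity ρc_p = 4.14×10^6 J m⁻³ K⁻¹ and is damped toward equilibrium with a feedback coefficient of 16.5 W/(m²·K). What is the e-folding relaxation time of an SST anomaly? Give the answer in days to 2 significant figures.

Areal heat capacity C = ρc_p × D = 4.14×10^6 × 104 = 4.31×10^8 J m⁻² K⁻¹.
Relaxation time τ = C / λ = 4.31×10^8 / 16.5 = 2.61×10^7 s.
In days: 2.61×10^7 s / (86400 s/day) = 302 days.

300 days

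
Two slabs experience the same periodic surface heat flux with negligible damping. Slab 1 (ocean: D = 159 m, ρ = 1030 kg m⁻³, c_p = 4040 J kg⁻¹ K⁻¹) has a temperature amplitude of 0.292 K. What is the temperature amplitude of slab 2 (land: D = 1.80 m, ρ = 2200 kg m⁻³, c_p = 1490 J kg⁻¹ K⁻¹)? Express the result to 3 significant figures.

C_ocean = 6.62×10^8 J/(m²·K); C_land = 5.90×10^6 J/(m²·K).
A ∝ 1/C ⇒ A_land = A_ocean × C_ocean/C_land = 0.292 × 112 = 32.7 K.

32.7 K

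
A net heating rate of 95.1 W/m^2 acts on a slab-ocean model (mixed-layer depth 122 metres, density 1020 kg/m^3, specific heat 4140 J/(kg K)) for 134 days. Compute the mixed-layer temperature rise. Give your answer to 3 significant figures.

2.14 K

Areal heat capacity C = ρ c_p D = 1020 × 4140 × 122 = 5.15×10^8 J m⁻² K⁻¹.
Net heat input Q = F Δt = 95.1 × (134 days × 86400 s/day) = 1.10×10^9 J/m².
ΔT = Q / C = 1.10×10^9 / 5.15×10^8 = 2.14 K.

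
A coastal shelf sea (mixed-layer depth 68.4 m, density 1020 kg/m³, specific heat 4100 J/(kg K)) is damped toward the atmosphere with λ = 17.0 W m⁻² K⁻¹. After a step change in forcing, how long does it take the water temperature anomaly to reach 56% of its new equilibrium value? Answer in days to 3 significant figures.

Areal heat capacity C = ρ c_p D = 1020 × 4100 × 68.4 = 2.86×10^8 J/(m²·K).
τ = C / λ = 2.86×10^8 / 17.0 = 1.68×10^7 s.
Fraction reached: 1 − e^(−t/τ) = 0.56 ⇒ t = −τ ln(1 − 0.56) = τ × 0.821.
t = 1.38×10^7 s = 160 days.

160 days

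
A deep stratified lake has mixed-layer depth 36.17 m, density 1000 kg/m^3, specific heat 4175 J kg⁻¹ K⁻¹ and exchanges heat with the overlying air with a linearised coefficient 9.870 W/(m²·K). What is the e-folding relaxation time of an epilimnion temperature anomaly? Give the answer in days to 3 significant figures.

Areal heat capacity C = ρ c_p D = 1000 × 4175 × 36.17 = 1.51×10^8 J/(m²·K).
Relaxation time τ = C / λ = 1.51×10^8 / 9.870 = 1.53×10^7 s.
In days: 1.53×10^7 s / (86400 s/day) = 177 days.

177 days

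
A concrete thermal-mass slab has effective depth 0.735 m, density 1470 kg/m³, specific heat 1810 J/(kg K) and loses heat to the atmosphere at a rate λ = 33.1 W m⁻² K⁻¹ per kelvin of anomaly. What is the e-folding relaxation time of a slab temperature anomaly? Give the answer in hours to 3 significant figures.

Areal heat capacity C = ρ c_p D = 1470 × 1810 × 0.735 = 1.96×10^6 J/(m²·K).
Relaxation time τ = C / λ = 1.96×10^6 / 33.1 = 59100 s.
In hours: 59100 s / (3600 s/hour) = 16.4 hours.

16.4 hours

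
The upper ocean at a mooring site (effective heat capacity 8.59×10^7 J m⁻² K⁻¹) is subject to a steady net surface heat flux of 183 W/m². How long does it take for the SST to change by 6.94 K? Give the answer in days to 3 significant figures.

37.7 days

Areal heat capacity C = 8.59×10^7 J m⁻² K⁻¹ (given).
Time required: Δt = C ΔT / F = 8.59×10^7 × 6.94 / 183 = 3.26×10^6 s.
In days: 3.26×10^6 s / (86400 s/day) = 37.7 days.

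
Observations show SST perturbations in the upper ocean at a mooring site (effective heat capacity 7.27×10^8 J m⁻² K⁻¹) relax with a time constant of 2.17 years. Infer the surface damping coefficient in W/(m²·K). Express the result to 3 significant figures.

10.6

Areal heat capacity C = 7.27×10^8 J m⁻² K⁻¹ (given).
τ = 2.17 years = 6.85×10^7 s.
λ = C / τ = 7.27×10^8 / 6.85×10^7 = 10.6 W/(m²·K).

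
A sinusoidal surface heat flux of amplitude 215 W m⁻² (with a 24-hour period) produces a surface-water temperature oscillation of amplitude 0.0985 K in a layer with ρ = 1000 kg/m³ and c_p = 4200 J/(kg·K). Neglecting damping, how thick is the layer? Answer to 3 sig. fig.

7.15 m

ω = 2π / 86400 s = 7.27×10^-5 s⁻¹.
Required C = F₀ / (A ω) = 215 / (0.0985 × 7.27×10^-5) = 3.00×10^7 J/(m²·K).
D = C / (ρ c_p) = 3.00×10^7 / (1000 × 4200) = 7.15 m.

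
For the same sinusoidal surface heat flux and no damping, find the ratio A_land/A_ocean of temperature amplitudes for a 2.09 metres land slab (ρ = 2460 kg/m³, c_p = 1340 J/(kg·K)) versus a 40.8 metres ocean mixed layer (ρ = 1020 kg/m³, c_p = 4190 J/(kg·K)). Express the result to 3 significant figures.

C_ocean = 1020 × 4190 × 40.8 = 1.74×10^8 J/(m²·K).
C_land = 2460 × 1340 × 2.09 = 6.89×10^6 J/(m²·K).
Undamped amplitude ∝ 1/C, so A_land/A_ocean = C_ocean/C_land = 25.3.

25.3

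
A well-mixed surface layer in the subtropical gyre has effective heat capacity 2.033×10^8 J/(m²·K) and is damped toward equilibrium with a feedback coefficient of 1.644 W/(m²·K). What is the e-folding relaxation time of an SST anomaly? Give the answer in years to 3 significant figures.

3.92 years

Areal heat capacity C = 2.033×10^8 J/(m²·K) (given).
Relaxation time τ = C / λ = 2.03×10^8 / 1.644 = 1.24×10^8 s.
In years: 1.24×10^8 s / (3.156×10^7 s/year) = 3.92 years.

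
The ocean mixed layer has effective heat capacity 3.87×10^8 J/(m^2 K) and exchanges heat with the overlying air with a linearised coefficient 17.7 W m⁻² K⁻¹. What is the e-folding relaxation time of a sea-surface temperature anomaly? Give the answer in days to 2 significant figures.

Areal heat capacity C = 3.87×10^8 J/(m^2 K) (given).
Relaxation time τ = C / λ = 3.87×10^8 / 17.7 = 2.19×10^7 s.
In days: 2.19×10^7 s / (86400 s/day) = 253 days.

250 days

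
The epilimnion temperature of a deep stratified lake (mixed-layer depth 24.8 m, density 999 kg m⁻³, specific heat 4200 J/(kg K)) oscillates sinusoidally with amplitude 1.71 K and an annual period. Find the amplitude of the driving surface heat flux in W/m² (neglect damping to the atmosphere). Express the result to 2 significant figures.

35

Areal heat capacity C = ρ c_p D = 999 × 4200 × 24.8 = 1.04×10^8 J/(m²·K).
ω = 2π / 3.15×10^7 s = 1.99×10^-7 s⁻¹.
Cω = 1.04×10^8 × 1.99×10^-7 = 20.7 W/(m²·K).
F₀ = A × Cω = 1.71 × 20.7 = 35.5 W/m².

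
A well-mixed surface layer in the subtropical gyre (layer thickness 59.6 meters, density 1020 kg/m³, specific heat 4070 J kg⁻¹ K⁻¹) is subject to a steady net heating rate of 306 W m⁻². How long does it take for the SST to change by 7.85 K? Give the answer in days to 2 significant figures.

Areal heat capacity C = ρ c_p D = 1020 × 4070 × 59.6 = 2.47×10^8 J/(m²·K).
Time required: Δt = C ΔT / F = 2.47×10^8 × 7.85 / 306 = 6.35×10^6 s.
In days: 6.35×10^6 s / (86400 s/day) = 73.5 days.

73 days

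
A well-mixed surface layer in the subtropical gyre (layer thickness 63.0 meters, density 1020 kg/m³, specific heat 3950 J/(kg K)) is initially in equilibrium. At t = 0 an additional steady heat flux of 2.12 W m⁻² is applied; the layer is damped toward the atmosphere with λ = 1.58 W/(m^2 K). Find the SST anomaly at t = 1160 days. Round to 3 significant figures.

Areal heat capacity C = ρ c_p D = 1020 × 3950 × 63.0 = 2.54×10^8 J/(m²·K).
τ = C / λ = 2.54×10^8 / 1.58 = 1.61×10^8 s.
Equilibrium anomaly ΔT_eq = F / λ = 2.12 / 1.58 = 1.34 K.
t = 1160 days = 1.00×10^8 s, so t/τ = 0.624.
ΔT(t) = ΔT_eq (1 − e^(−t/τ)) = 1.34 × (1 − e^−0.624) = 0.623 K.

0.623 K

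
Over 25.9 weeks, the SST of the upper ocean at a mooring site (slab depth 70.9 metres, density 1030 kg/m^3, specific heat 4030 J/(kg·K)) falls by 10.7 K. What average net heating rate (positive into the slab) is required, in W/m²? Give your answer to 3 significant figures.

-201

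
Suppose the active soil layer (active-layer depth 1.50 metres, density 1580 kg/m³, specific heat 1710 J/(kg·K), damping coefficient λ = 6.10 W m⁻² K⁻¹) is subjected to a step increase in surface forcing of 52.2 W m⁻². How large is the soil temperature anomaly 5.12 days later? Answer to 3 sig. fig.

4.16 K

Areal heat capacity C = ρ c_p D = 1580 × 1710 × 1.50 = 4.05×10^6 J/(m^2 K).
τ = C / λ = 4.05×10^6 / 6.10 = 6.64×10^5 s.
Equilibrium anomaly ΔT_eq = F / λ = 52.2 / 6.10 = 8.56 K.
t = 5.12 days = 4.42×10^5 s, so t/τ = 0.666.
ΔT(t) = ΔT_eq (1 − e^(−t/τ)) = 8.56 × (1 − e^−0.666) = 4.16 K.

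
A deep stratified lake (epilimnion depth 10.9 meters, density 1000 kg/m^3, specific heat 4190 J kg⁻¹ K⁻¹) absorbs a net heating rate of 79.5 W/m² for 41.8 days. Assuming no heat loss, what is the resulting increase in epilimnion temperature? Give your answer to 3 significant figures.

6.29 K

Areal heat capacity C = ρ c_p D = 1000 × 4190 × 10.9 = 4.57×10^7 J m⁻² K⁻¹.
Net heat input Q = F Δt = 79.5 × (41.8 days × 86400 s/day) = 2.87×10^8 J/m².
ΔT = Q / C = 2.87×10^8 / 4.57×10^7 = 6.29 K.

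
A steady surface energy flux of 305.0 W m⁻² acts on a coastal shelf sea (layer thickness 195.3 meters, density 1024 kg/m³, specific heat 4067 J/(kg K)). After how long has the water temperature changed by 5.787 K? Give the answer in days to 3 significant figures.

179 days

Areal heat capacity C = ρ c_p D = 1024 × 4067 × 195.3 = 8.13×10^8 J/(m²·K).
Time required: Δt = C ΔT / F = 8.13×10^8 × 5.787 / 305.0 = 1.54×10^7 s.
In days: 1.54×10^7 s / (86400 s/day) = 179 days.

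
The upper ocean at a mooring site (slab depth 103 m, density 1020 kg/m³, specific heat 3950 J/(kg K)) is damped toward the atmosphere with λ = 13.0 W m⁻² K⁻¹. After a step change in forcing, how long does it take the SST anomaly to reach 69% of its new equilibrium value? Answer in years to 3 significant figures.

1.18 years

Areal heat capacity C = ρ c_p D = 1020 × 3950 × 103 = 4.15×10^8 J m⁻² K⁻¹.
τ = C / λ = 4.15×10^8 / 13.0 = 3.19×10^7 s.
Fraction reached: 1 − e^(−t/τ) = 0.69 ⇒ t = −τ ln(1 − 0.69) = τ × 1.17.
t = 3.74×10^7 s = 1.18 years.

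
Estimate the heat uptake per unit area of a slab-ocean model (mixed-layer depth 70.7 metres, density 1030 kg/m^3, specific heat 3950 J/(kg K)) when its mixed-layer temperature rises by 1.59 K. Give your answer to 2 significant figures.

4.6×10^8

Areal heat capacity C = ρ c_p D = 1030 × 3950 × 70.7 = 2.88×10^8 J/(m^2 K).
ΔQ = C ΔT = 2.88×10^8 × 1.59 = 4.57×10^8 J/m².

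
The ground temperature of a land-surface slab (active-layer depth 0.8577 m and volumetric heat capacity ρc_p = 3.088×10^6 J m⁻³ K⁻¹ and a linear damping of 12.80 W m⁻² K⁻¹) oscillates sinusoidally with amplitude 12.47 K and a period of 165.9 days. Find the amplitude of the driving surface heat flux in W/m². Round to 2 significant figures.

Areal heat capacity C = ρc_p × D = 3.088×10^6 × 0.8577 = 2.65×10^6 J/(m^2 K).
ω = 2π / 1.43×10^7 s = 4.38×10^-7 s⁻¹.
√((Cω)² + λ²) = √((1.16)² + 12.80²) = 12.9 W/(m²·K).
F₀ = A × √((Cω)²+λ²) = 12.47 × 12.9 = 160 W/m².

160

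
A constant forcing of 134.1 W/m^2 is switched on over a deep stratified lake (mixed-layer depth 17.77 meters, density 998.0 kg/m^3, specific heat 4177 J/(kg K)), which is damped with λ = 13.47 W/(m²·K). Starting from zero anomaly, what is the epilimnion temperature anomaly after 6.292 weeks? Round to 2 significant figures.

Areal heat capacity C = ρ c_p D = 998.0 × 4177 × 17.77 = 7.41×10^7 J/(m^2 K).
τ = C / λ = 7.41×10^7 / 13.47 = 5.50×10^6 s.
Equilibrium anomaly ΔT_eq = F / λ = 134.1 / 13.47 = 9.96 K.
t = 6.292 weeks = 3.81×10^6 s, so t/τ = 0.692.
ΔT(t) = ΔT_eq (1 − e^(−t/τ)) = 9.96 × (1 − e^−0.692) = 4.97 K.

5.0 K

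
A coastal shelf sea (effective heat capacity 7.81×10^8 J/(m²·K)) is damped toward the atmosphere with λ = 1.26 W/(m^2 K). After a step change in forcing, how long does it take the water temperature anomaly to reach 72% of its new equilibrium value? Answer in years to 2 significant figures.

25 years

Areal heat capacity C = 7.81×10^8 J/(m²·K) (given).
τ = C / λ = 7.81×10^8 / 1.26 = 6.20×10^8 s.
Fraction reached: 1 − e^(−t/τ) = 0.72 ⇒ t = −τ ln(1 − 0.72) = τ × 1.27.
t = 7.89×10^8 s = 25.0 years.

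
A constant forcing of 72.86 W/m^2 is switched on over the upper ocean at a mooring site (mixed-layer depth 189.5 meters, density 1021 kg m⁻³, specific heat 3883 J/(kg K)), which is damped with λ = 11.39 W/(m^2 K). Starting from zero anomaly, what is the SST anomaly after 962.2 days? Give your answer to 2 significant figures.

Areal heat capacity C = ρ c_p D = 1021 × 3883 × 189.5 = 7.51×10^8 J/(m²·K).
τ = C / λ = 7.51×10^8 / 11.39 = 6.60×10^7 s.
Equilibrium anomaly ΔT_eq = F / λ = 72.86 / 11.39 = 6.40 K.
t = 962.2 days = 8.31×10^7 s, so t/τ = 1.26.
ΔT(t) = ΔT_eq (1 − e^(−t/τ)) = 6.40 × (1 − e^−1.26) = 4.58 K.

4.6 K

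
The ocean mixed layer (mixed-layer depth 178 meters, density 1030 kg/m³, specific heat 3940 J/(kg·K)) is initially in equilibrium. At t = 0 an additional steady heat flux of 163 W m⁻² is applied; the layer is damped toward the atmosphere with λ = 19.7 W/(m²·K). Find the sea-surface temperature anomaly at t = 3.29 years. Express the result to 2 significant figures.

7.8 K

Areal heat capacity C = ρ c_p D = 1030 × 3940 × 178 = 7.22×10^8 J m⁻² K⁻¹.
τ = C / λ = 7.22×10^8 / 19.7 = 3.67×10^7 s.
Equilibrium anomaly ΔT_eq = F / λ = 163 / 19.7 = 8.27 K.
t = 3.29 years = 1.04×10^8 s, so t/τ = 2.83.
ΔT(t) = ΔT_eq (1 − e^(−t/τ)) = 8.27 × (1 − e^−2.83) = 7.79 K.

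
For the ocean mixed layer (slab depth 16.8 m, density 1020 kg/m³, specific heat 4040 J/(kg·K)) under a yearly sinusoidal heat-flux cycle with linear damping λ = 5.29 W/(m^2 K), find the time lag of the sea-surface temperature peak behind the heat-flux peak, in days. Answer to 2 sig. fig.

70 days

Areal heat capacity C = ρ c_p D = 1020 × 4040 × 16.8 = 6.92×10^7 J/(m^2 K).
ω = 2π / 3.15×10^7 s = 1.99×10^-7 s⁻¹.
Phase lag φ = arctan(Cω/λ) = arctan(13.8/5.29) = 1.20 rad.
Time lag = φ / ω = 1.20 / 1.99×10^-7 = 6.05×10^6 s = 70.0 days.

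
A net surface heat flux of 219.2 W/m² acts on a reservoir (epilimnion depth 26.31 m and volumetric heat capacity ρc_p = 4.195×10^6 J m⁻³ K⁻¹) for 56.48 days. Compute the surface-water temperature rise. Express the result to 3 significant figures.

9.69 K

Areal heat capacity C = ρc_p × D = 4.195×10^6 × 26.31 = 1.10×10^8 J m⁻² K⁻¹.
Net heat input Q = F Δt = 219.2 × (56.48 days × 86400 s/day) = 1.07×10^9 J/m².
ΔT = Q / C = 1.07×10^9 / 1.10×10^8 = 9.69 K.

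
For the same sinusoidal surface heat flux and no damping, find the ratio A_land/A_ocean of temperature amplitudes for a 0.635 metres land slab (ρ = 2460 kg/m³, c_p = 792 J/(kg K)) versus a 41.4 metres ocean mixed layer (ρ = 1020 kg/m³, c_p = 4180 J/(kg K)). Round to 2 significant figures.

140

C_ocean = 1020 × 4180 × 41.4 = 1.77×10^8 J/(m²·K).
C_land = 2460 × 792 × 0.635 = 1.24×10^6 J/(m²·K).
Undamped amplitude ∝ 1/C, so A_land/A_ocean = C_ocean/C_land = 143.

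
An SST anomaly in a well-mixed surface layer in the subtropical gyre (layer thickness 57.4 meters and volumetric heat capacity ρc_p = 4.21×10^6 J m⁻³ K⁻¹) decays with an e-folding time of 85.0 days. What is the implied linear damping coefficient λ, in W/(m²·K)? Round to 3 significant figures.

32.9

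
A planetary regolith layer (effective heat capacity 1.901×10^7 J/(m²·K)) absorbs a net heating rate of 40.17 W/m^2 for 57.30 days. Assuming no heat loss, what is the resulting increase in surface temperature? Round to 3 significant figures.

10.5 K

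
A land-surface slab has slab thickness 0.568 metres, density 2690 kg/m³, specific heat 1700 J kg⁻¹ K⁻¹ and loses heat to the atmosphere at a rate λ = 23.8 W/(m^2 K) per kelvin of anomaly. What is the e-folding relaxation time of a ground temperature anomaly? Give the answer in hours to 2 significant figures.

30 hours

Areal heat capacity C = ρ c_p D = 2690 × 1700 × 0.568 = 2.60×10^6 J/(m^2 K).
Relaxation time τ = C / λ = 2.60×10^6 / 23.8 = 1.09×10^5 s.
In hours: 1.09×10^5 s / (3600 s/hour) = 30.3 hours.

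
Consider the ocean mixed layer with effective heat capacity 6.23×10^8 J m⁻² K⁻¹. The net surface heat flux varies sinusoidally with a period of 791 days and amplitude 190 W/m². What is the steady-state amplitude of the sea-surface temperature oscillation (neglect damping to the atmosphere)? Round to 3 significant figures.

3.32 K

Areal heat capacity C = 6.23×10^8 J m⁻² K⁻¹ (given).
Angular frequency ω = 2π / T = 2π / 6.83×10^7 s = 9.19×10^-8 s⁻¹.
Cω = 6.23×10^8 × 9.19×10^-8 = 57.3 W/(m²·K).
Amplitude A = F₀ / (Cω) = 190 / 57.3 = 3.32 K.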